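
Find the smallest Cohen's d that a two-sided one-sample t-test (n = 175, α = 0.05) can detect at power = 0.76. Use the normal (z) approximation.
d ≈ 0.20

Minimum detectable effect (one-sample t-test, normal approximation):
d = (z_{α/2} + z_β) / √n
d = (1.960 + 0.706) / √175
d = 2.666 / 13.229
d ≈ 0.20

By Cohen's convention (0.2 small / 0.5 medium / 0.8 large): small effect.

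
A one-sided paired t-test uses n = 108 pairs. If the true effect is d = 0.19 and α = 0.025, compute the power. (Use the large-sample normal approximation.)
Power ≈ 0.51

Power calculation (paired t-test, normal approximation):
z_β = d · √n - z_α
z_β = 0.19 · √108 - 1.960
z_β = 0.19 · 10.392 - 1.960
z_β = 0.015

Power = Φ(z_β) = Φ(0.015) ≈ 0.506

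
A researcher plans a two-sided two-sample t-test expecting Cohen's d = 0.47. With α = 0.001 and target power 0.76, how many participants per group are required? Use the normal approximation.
n = 145 per group

Sample size formula (two-sample t-test, normal approximation):
n = 2 · ((z_{α/2} + z_β) / d)²

z_{α/2} = 3.291 (for α = 0.001, two-sided)
z_β = 0.706 (for power = 0.76)
d = 0.47

n = 2 · ((3.291 + 0.706) / 0.47)²
n = 2 · (8.504)²
n ≈ 144.64
Round up to the next whole number: n = 145 per group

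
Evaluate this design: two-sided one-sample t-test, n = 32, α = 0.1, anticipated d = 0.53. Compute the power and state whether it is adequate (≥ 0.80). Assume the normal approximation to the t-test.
Power ≈ 0.91; the study is adequately powered (power ≥ 0.80)

Power calculation (one-sample t-test, normal approximation):
z_β = d · √n - z_{α/2}
z_β = 0.53 · √32 - 1.645
z_β = 0.53 · 5.657 - 1.645
z_β = 1.353

Power = Φ(z_β) = Φ(1.353) ≈ 0.912

Effect size d = 0.53 is medium by Cohen's convention (0.2/0.5/0.8).

Threshold: power ≥ 0.80 is conventionally adequate.
Power ≈ 0.91 → the study is adequately powered (power ≥ 0.80).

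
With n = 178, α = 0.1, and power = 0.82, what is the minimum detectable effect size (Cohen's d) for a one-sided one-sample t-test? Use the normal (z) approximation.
d ≈ 0.16

Minimum detectable effect (one-sample t-test, normal approximation):
d = (z_α + z_β) / √n
d = (1.282 + 0.915) / √178
d = 2.197 / 13.342
d ≈ 0.16

By Cohen's convention (0.2 small / 0.5 medium / 0.8 large): very small effect.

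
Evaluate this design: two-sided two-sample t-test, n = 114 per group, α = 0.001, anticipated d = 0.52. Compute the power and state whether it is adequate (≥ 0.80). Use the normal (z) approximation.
Power ≈ 0.74; the study is underpowered (power < 0.80)

Power calculation (two-sample t-test, normal approximation):
z_β = d · √(n/2) - z_{α/2}
z_β = 0.52 · √(114/2) - 3.291
z_β = 0.52 · 7.550 - 3.291
z_β = 0.635

Power = Φ(z_β) = Φ(0.635) ≈ 0.737

Effect size d = 0.52 is medium by Cohen's convention (0.2/0.5/0.8).

Threshold: power ≥ 0.80 is conventionally adequate.
Power ≈ 0.74 → the study is underpowered (power < 0.80).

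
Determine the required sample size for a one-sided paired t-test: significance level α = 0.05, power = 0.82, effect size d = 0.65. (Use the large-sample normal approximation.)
n = 16 pairs

Sample size formula (paired t-test, normal approximation):
n = ((z_α + z_β) / d)²

z_α = 1.645 (for α = 0.05, one-sided)
z_β = 0.915 (for power = 0.82)
d = 0.65

n = ((1.645 + 0.915) / 0.65)²
n = (3.938)²
n ≈ 15.51
Round up to the next whole number: n = 16 pairs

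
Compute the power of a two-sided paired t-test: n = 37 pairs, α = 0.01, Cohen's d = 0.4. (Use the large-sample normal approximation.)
Power ≈ 0.44

Power calculation (paired t-test, normal approximation):
z_β = d · √n - z_{α/2}
z_β = 0.4 · √37 - 2.576
z_β = 0.4 · 6.083 - 2.576
z_β = -0.143

Power = Φ(z_β) = Φ(-0.143) ≈ 0.443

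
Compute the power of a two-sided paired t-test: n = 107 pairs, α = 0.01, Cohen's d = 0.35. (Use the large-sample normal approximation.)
Power ≈ 0.85

Power calculation (paired t-test, normal approximation):
z_β = d · √n - z_{α/2}
z_β = 0.35 · √107 - 2.576
z_β = 0.35 · 10.344 - 2.576
z_β = 1.045

Power = Φ(z_β) = Φ(1.045) ≈ 0.852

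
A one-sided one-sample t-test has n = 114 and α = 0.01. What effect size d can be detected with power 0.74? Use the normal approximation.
d ≈ 0.28

Minimum detectable effect (one-sample t-test, normal approximation):
d = (z_α + z_β) / √n
d = (2.326 + 0.643) / √114
d = 2.970 / 10.677
d ≈ 0.28

By Cohen's convention (0.2 small / 0.5 medium / 0.8 large): small effect.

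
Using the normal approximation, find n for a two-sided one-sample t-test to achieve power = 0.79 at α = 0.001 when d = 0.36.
n = 130

Sample size formula (one-sample t-test, normal approximation):
n = ((z_{α/2} + z_β) / d)²

z_{α/2} = 3.291 (for α = 0.001, two-sided)
z_β = 0.806 (for power = 0.79)
d = 0.36

n = ((3.291 + 0.806) / 0.36)²
n = (11.381)²
n ≈ 129.53
Round up to the next whole number: n = 130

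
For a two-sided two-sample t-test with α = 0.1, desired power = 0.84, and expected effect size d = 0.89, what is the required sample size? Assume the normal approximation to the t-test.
n = 18 per group

Sample size formula (two-sample t-test, normal approximation):
n = 2 · ((z_{α/2} + z_β) / d)²

z_{α/2} = 1.645 (for α = 0.1, two-sided)
z_β = 0.994 (for power = 0.84)
d = 0.89

n = 2 · ((1.645 + 0.994) / 0.89)²
n = 2 · (2.965)²
n ≈ 17.58
Round up to the next whole number: n = 18 per group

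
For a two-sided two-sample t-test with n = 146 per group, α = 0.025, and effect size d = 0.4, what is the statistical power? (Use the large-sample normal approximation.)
Power ≈ 0.88

Power calculation (two-sample t-test, normal approximation):
z_β = d · √(n/2) - z_{α/2}
z_β = 0.4 · √(146/2) - 2.241
z_β = 0.4 · 8.544 - 2.241
z_β = 1.176

Power = Φ(z_β) = Φ(1.176) ≈ 0.880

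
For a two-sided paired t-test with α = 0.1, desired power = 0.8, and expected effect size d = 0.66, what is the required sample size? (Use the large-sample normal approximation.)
n = 15 pairs

Sample size formula (paired t-test, normal approximation):
n = ((z_{α/2} + z_β) / d)²

z_{α/2} = 1.645 (for α = 0.1, two-sided)
z_β = 0.842 (for power = 0.8)
d = 0.66

n = ((1.645 + 0.842) / 0.66)²
n = (3.768)²
n ≈ 14.20
Round up to the next whole number: n = 15 pairs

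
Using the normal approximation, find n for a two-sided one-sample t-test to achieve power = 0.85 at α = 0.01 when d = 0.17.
n = 452

Sample size formula (one-sample t-test, normal approximation):
n = ((z_{α/2} + z_β) / d)²

z_{α/2} = 2.576 (for α = 0.01, two-sided)
z_β = 1.036 (for power = 0.85)
d = 0.17

n = ((2.576 + 1.036) / 0.17)²
n = (21.247)²
n ≈ 451.44
Round up to the next whole number: n = 452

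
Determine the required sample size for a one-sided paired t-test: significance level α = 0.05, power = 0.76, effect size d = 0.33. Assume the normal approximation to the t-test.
n = 51 pairs

Sample size formula (paired t-test, normal approximation):
n = ((z_α + z_β) / d)²

z_α = 1.645 (for α = 0.05, one-sided)
z_β = 0.706 (for power = 0.76)
d = 0.33

n = ((1.645 + 0.706) / 0.33)²
n = (7.124)²
n ≈ 50.75
Round up to the next whole number: n = 51 pairs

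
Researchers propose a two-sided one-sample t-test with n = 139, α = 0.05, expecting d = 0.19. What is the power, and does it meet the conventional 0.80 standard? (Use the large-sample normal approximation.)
Power ≈ 0.61; the study is underpowered (power < 0.80)

Power calculation (one-sample t-test, normal approximation):
z_β = d · √n - z_{α/2}
z_β = 0.19 · √139 - 1.960
z_β = 0.19 · 11.790 - 1.960
z_β = 0.280

Power = Φ(z_β) = Φ(0.280) ≈ 0.610

Effect size d = 0.19 is very small by Cohen's convention (0.2/0.5/0.8).

Threshold: power ≥ 0.80 is conventionally adequate.
Power ≈ 0.61 → the study is underpowered (power < 0.80).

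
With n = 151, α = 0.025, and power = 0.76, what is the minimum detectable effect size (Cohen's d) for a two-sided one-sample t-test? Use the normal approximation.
d ≈ 0.24

Minimum detectable effect (one-sample t-test, normal approximation):
d = (z_{α/2} + z_β) / √n
d = (2.241 + 0.706) / √151
d = 2.948 / 12.288
d ≈ 0.24

By Cohen's convention (0.2 small / 0.5 medium / 0.8 large): small effect.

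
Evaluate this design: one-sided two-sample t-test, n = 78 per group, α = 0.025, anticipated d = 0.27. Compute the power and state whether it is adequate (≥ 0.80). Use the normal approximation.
Power ≈ 0.39; the study is underpowered (power < 0.80)

Power calculation (two-sample t-test, normal approximation):
z_β = d · √(n/2) - z_α
z_β = 0.27 · √(78/2) - 1.960
z_β = 0.27 · 6.245 - 1.960
z_β = -0.274

Power = Φ(z_β) = Φ(-0.274) ≈ 0.392

Effect size d = 0.27 is small by Cohen's convention (0.2/0.5/0.8).

Threshold: power ≥ 0.80 is conventionally adequate.
Power ≈ 0.39 → the study is underpowered (power < 0.80).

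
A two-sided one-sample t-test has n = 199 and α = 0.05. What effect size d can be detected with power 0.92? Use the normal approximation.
d ≈ 0.24

Minimum detectable effect (one-sample t-test, normal approximation):
d = (z_{α/2} + z_β) / √n
d = (1.960 + 1.405) / √199
d = 3.365 / 14.107
d ≈ 0.24

By Cohen's convention (0.2 small / 0.5 medium / 0.8 large): small effect.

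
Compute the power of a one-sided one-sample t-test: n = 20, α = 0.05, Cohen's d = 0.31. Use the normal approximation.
Power ≈ 0.40

Power calculation (one-sample t-test, normal approximation):
z_β = d · √n - z_α
z_β = 0.31 · √20 - 1.645
z_β = 0.31 · 4.472 - 1.645
z_β = -0.258

Power = Φ(z_β) = Φ(-0.258) ≈ 0.398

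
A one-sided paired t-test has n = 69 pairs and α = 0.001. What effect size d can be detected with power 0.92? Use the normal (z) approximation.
d ≈ 0.54

Minimum detectable effect (paired t-test, normal approximation):
d = (z_α + z_β) / √n
d = (3.090 + 1.405) / √69
d = 4.495 / 8.307
d ≈ 0.54

By Cohen's convention (0.2 small / 0.5 medium / 0.8 large): medium effect.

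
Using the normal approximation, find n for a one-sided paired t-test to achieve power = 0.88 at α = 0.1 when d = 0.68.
n = 14 pairs

Sample size formula (paired t-test, normal approximation):
n = ((z_α + z_β) / d)²

z_α = 1.282 (for α = 0.1, one-sided)
z_β = 1.175 (for power = 0.88)
d = 0.68

n = ((1.282 + 1.175) / 0.68)²
n = (3.613)²
n ≈ 13.05
Round up to the next whole number: n = 14 pairs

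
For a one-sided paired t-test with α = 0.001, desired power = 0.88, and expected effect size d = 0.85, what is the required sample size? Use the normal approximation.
n = 26 pairs

Sample size formula (paired t-test, normal approximation):
n = ((z_α + z_β) / d)²

z_α = 3.090 (for α = 0.001, one-sided)
z_β = 1.175 (for power = 0.88)
d = 0.85

n = ((3.090 + 1.175) / 0.85)²
n = (5.018)²
n ≈ 25.18
Round up to the next whole number: n = 26 pairs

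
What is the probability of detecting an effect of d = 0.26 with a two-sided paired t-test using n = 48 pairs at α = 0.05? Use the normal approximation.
Power ≈ 0.44

Power calculation (paired t-test, normal approximation):
z_β = d · √n - z_{α/2}
z_β = 0.26 · √48 - 1.960
z_β = 0.26 · 6.928 - 1.960
z_β = -0.159

Power = Φ(z_β) = Φ(-0.159) ≈ 0.437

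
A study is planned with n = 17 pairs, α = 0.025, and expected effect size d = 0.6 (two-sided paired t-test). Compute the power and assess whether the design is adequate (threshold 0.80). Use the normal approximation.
Power ≈ 0.59; the study is underpowered (power < 0.80)

Power calculation (paired t-test, normal approximation):
z_β = d · √n - z_{α/2}
z_β = 0.6 · √17 - 2.241
z_β = 0.6 · 4.123 - 2.241
z_β = 0.232

Power = Φ(z_β) = Φ(0.232) ≈ 0.592

Effect size d = 0.6 is medium by Cohen's convention (0.2/0.5/0.8).

Threshold: power ≥ 0.80 is conventionally adequate.
Power ≈ 0.59 → the study is underpowered (power < 0.80).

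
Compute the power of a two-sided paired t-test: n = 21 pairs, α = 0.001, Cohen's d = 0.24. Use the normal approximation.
Power ≈ 0.01

Power calculation (paired t-test, normal approximation):
z_β = d · √n - z_{α/2}
z_β = 0.24 · √21 - 3.291
z_β = 0.24 · 4.583 - 3.291
z_β = -2.191

Power = Φ(z_β) = Φ(-2.191) ≈ 0.014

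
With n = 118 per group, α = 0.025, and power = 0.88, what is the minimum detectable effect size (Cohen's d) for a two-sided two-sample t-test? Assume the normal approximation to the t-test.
d ≈ 0.44

Minimum detectable effect (two-sample t-test, normal approximation):
d = (z_{α/2} + z_β) / √(n/2)
d = (2.241 + 1.175) / √(118/2)
d = 3.416 / 7.681
d ≈ 0.44

By Cohen's convention (0.2 small / 0.5 medium / 0.8 large): small effect.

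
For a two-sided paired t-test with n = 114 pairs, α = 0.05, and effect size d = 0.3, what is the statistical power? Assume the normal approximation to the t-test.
Power ≈ 0.89

Power calculation (paired t-test, normal approximation):
z_β = d · √n - z_{α/2}
z_β = 0.3 · √114 - 1.960
z_β = 0.3 · 10.677 - 1.960
z_β = 1.243

Power = Φ(z_β) = Φ(1.243) ≈ 0.893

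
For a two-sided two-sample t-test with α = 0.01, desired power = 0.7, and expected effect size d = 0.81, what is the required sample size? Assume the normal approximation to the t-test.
n = 30 per group

Sample size formula (two-sample t-test, normal approximation):
n = 2 · ((z_{α/2} + z_β) / d)²

z_{α/2} = 2.576 (for α = 0.01, two-sided)
z_β = 0.524 (for power = 0.7)
d = 0.81

n = 2 · ((2.576 + 0.524) / 0.81)²
n = 2 · (3.827)²
n ≈ 29.29
Round up to the next whole number: n = 30 per group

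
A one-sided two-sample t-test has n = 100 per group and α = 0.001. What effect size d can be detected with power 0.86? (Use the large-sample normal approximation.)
d ≈ 0.59

Minimum detectable effect (two-sample t-test, normal approximation):
d = (z_α + z_β) / √(n/2)
d = (3.090 + 1.080) / √(100/2)
d = 4.171 / 7.071
d ≈ 0.59

By Cohen's convention (0.2 small / 0.5 medium / 0.8 large): medium effect.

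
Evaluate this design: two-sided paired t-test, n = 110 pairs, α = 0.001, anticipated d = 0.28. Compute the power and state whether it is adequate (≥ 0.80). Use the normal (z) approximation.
Power ≈ 0.36; the study is underpowered (power < 0.80)

Power calculation (paired t-test, normal approximation):
z_β = d · √n - z_{α/2}
z_β = 0.28 · √110 - 3.291
z_β = 0.28 · 10.488 - 3.291
z_β = -0.354

Power = Φ(z_β) = Φ(-0.354) ≈ 0.362

Effect size d = 0.28 is small by Cohen's convention (0.2/0.5/0.8).

Threshold: power ≥ 0.80 is conventionally adequate.
Power ≈ 0.36 → the study is underpowered (power < 0.80).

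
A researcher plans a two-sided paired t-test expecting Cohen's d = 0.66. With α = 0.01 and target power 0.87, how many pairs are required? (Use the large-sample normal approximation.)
n = 32 pairs

Sample size formula (paired t-test, normal approximation):
n = ((z_{α/2} + z_β) / d)²

z_{α/2} = 2.576 (for α = 0.01, two-sided)
z_β = 1.126 (for power = 0.87)
d = 0.66

n = ((2.576 + 1.126) / 0.66)²
n = (5.609)²
n ≈ 31.46
Round up to the next whole number: n = 32 pairs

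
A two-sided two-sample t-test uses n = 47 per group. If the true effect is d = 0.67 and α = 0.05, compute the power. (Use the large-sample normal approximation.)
Power ≈ 0.90

Power calculation (two-sample t-test, normal approximation):
z_β = d · √(n/2) - z_{α/2}
z_β = 0.67 · √(47/2) - 1.960
z_β = 0.67 · 4.848 - 1.960
z_β = 1.288

Power = Φ(z_β) = Φ(1.288) ≈ 0.901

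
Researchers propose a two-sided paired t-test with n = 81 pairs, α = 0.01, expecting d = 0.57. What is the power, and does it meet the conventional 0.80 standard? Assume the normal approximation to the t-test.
Power ≈ 0.99; the study is adequately powered (power ≥ 0.80)

Power calculation (paired t-test, normal approximation):
z_β = d · √n - z_{α/2}
z_β = 0.57 · √81 - 2.576
z_β = 0.57 · 9.000 - 2.576
z_β = 2.554

Power = Φ(z_β) = Φ(2.554) ≈ 0.995

Effect size d = 0.57 is medium by Cohen's convention (0.2/0.5/0.8).

Threshold: power ≥ 0.80 is conventionally adequate.
Power ≈ 0.99 → the study is adequately powered (power ≥ 0.80).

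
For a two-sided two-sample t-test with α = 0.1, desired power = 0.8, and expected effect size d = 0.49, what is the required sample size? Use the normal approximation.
n = 52 per group

Sample size formula (two-sample t-test, normal approximation):
n = 2 · ((z_{α/2} + z_β) / d)²

z_{α/2} = 1.645 (for α = 0.1, two-sided)
z_β = 0.842 (for power = 0.8)
d = 0.49

n = 2 · ((1.645 + 0.842) / 0.49)²
n = 2 · (5.076)²
n ≈ 51.53
Round up to the next whole number: n = 52 per group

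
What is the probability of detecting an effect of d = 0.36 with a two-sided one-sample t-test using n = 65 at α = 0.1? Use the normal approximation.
Power ≈ 0.90

Power calculation (one-sample t-test, normal approximation):
z_β = d · √n - z_{α/2}
z_β = 0.36 · √65 - 1.645
z_β = 0.36 · 8.062 - 1.645
z_β = 1.258

Power = Φ(z_β) = Φ(1.258) ≈ 0.896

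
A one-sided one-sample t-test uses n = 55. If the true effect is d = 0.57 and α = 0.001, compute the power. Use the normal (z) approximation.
Power ≈ 0.87

Power calculation (one-sample t-test, normal approximation):
z_β = d · √n - z_α
z_β = 0.57 · √55 - 3.090
z_β = 0.57 · 7.416 - 3.090
z_β = 1.137

Power = Φ(z_β) = Φ(1.137) ≈ 0.872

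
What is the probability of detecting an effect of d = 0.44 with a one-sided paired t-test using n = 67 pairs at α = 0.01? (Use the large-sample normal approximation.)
Power ≈ 0.90

Power calculation (paired t-test, normal approximation):
z_β = d · √n - z_α
z_β = 0.44 · √67 - 2.326
z_β = 0.44 · 8.185 - 2.326
z_β = 1.275

Power = Φ(z_β) = Φ(1.275) ≈ 0.899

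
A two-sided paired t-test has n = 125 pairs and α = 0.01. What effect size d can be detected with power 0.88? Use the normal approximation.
d ≈ 0.34

Minimum detectable effect (paired t-test, normal approximation):
d = (z_{α/2} + z_β) / √n
d = (2.576 + 1.175) / √125
d = 3.751 / 11.180
d ≈ 0.34

By Cohen's convention (0.2 small / 0.5 medium / 0.8 large): small effect.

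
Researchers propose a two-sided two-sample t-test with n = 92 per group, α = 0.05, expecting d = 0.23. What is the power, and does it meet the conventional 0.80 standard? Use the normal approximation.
Power ≈ 0.34; the study is underpowered (power < 0.80)

Power calculation (two-sample t-test, normal approximation):
z_β = d · √(n/2) - z_{α/2}
z_β = 0.23 · √(92/2) - 1.960
z_β = 0.23 · 6.782 - 1.960
z_β = -0.400

Power = Φ(z_β) = Φ(-0.400) ≈ 0.345

Effect size d = 0.23 is small by Cohen's convention (0.2/0.5/0.8).

Threshold: power ≥ 0.80 is conventionally adequate.
Power ≈ 0.34 → the study is underpowered (power < 0.80).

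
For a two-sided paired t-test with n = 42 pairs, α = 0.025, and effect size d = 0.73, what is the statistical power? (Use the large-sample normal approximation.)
Power ≈ 0.99

Power calculation (paired t-test, normal approximation):
z_β = d · √n - z_{α/2}
z_β = 0.73 · √42 - 2.241
z_β = 0.73 · 6.481 - 2.241
z_β = 2.490

Power = Φ(z_β) = Φ(2.490) ≈ 0.994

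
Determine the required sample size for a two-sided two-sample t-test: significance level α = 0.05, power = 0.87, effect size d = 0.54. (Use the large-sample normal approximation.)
n = 66 per group

Sample size formula (two-sample t-test, normal approximation):
n = 2 · ((z_{α/2} + z_β) / d)²

z_{α/2} = 1.960 (for α = 0.05, two-sided)
z_β = 1.126 (for power = 0.87)
d = 0.54

n = 2 · ((1.960 + 1.126) / 0.54)²
n = 2 · (5.715)²
n ≈ 65.32
Round up to the next whole number: n = 66 per group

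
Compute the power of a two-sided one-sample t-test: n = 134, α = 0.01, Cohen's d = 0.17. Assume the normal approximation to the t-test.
Power ≈ 0.27

Power calculation (one-sample t-test, normal approximation):
z_β = d · √n - z_{α/2}
z_β = 0.17 · √134 - 2.576
z_β = 0.17 · 11.576 - 2.576
z_β = -0.608

Power = Φ(z_β) = Φ(-0.608) ≈ 0.272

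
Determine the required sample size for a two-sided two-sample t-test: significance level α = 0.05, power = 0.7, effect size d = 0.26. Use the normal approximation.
n = 183 per group

Sample size formula (two-sample t-test, normal approximation):
n = 2 · ((z_{α/2} + z_β) / d)²

z_{α/2} = 1.960 (for α = 0.05, two-sided)
z_β = 0.524 (for power = 0.7)
d = 0.26

n = 2 · ((1.960 + 0.524) / 0.26)²
n = 2 · (9.554)²
n ≈ 182.56
Round up to the next whole number: n = 183 per group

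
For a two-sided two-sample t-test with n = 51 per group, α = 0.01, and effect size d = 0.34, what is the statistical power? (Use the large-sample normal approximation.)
Power ≈ 0.20

Power calculation (two-sample t-test, normal approximation):
z_β = d · √(n/2) - z_{α/2}
z_β = 0.34 · √(51/2) - 2.576
z_β = 0.34 · 5.050 - 2.576
z_β = -0.859

Power = Φ(z_β) = Φ(-0.859) ≈ 0.195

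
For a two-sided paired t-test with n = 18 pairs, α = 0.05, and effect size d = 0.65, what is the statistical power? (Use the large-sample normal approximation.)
Power ≈ 0.79

Power calculation (paired t-test, normal approximation):
z_β = d · √n - z_{α/2}
z_β = 0.65 · √18 - 1.960
z_β = 0.65 · 4.243 - 1.960
z_β = 0.798

Power = Φ(z_β) = Φ(0.798) ≈ 0.787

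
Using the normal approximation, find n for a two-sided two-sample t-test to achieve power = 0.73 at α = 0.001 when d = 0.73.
n = 58 per group

Sample size formula (two-sample t-test, normal approximation):
n = 2 · ((z_{α/2} + z_β) / d)²

z_{α/2} = 3.291 (for α = 0.001, two-sided)
z_β = 0.613 (for power = 0.73)
d = 0.73

n = 2 · ((3.291 + 0.613) / 0.73)²
n = 2 · (5.348)²
n ≈ 57.20
Round up to the next whole number: n = 58 per group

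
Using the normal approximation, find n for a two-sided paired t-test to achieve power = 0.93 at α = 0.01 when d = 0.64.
n = 41 pairs

Sample size formula (paired t-test, normal approximation):
n = ((z_{α/2} + z_β) / d)²

z_{α/2} = 2.576 (for α = 0.01, two-sided)
z_β = 1.476 (for power = 0.93)
d = 0.64

n = ((2.576 + 1.476) / 0.64)²
n = (6.331)²
n ≈ 40.08
Round up to the next whole number: n = 41 pairs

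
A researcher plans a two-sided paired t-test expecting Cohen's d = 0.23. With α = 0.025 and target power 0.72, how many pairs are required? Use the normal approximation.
n = 151 pairs

Sample size formula (paired t-test, normal approximation):
n = ((z_{α/2} + z_β) / d)²

z_{α/2} = 2.241 (for α = 0.025, two-sided)
z_β = 0.583 (for power = 0.72)
d = 0.23

n = ((2.241 + 0.583) / 0.23)²
n = (12.278)²
n ≈ 150.75
Round up to the next whole number: n = 151 pairs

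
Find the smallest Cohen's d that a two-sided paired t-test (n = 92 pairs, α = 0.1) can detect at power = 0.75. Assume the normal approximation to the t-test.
d ≈ 0.24

Minimum detectable effect (paired t-test, normal approximation):
d = (z_{α/2} + z_β) / √n
d = (1.645 + 0.674) / √92
d = 2.319 / 9.592
d ≈ 0.24

By Cohen's convention (0.2 small / 0.5 medium / 0.8 large): small effect.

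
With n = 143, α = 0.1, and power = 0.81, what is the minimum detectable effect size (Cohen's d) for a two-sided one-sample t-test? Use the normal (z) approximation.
d ≈ 0.21

Minimum detectable effect (one-sample t-test, normal approximation):
d = (z_{α/2} + z_β) / √n
d = (1.645 + 0.878) / √143
d = 2.523 / 11.958
d ≈ 0.21

By Cohen's convention (0.2 small / 0.5 medium / 0.8 large): small effect.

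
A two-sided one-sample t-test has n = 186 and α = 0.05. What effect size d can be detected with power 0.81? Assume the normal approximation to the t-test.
d ≈ 0.21

Minimum detectable effect (one-sample t-test, normal approximation):
d = (z_{α/2} + z_β) / √n
d = (1.960 + 0.878) / √186
d = 2.838 / 13.638
d ≈ 0.21

By Cohen's convention (0.2 small / 0.5 medium / 0.8 large): small effect.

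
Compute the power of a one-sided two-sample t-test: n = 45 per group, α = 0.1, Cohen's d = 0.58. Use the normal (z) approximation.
Power ≈ 0.93

Power calculation (two-sample t-test, normal approximation):
z_β = d · √(n/2) - z_α
z_β = 0.58 · √(45/2) - 1.282
z_β = 0.58 · 4.743 - 1.282
z_β = 1.470

Power = Φ(z_β) = Φ(1.470) ≈ 0.929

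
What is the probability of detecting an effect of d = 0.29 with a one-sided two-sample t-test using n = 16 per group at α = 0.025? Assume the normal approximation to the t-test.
Power ≈ 0.13

Power calculation (two-sample t-test, normal approximation):
z_β = d · √(n/2) - z_α
z_β = 0.29 · √(16/2) - 1.960
z_β = 0.29 · 2.828 - 1.960
z_β = -1.140

Power = Φ(z_β) = Φ(-1.140) ≈ 0.127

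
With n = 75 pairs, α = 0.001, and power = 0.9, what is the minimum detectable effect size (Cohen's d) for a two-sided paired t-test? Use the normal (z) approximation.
d ≈ 0.53

Minimum detectable effect (paired t-test, normal approximation):
d = (z_{α/2} + z_β) / √n
d = (3.291 + 1.282) / √75
d = 4.572 / 8.660
d ≈ 0.53

By Cohen's convention (0.2 small / 0.5 medium / 0.8 large): medium effect.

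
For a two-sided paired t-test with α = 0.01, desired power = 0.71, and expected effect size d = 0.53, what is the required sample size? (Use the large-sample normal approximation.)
n = 35 pairs

Sample size formula (paired t-test, normal approximation):
n = ((z_{α/2} + z_β) / d)²

z_{α/2} = 2.576 (for α = 0.01, two-sided)
z_β = 0.553 (for power = 0.71)
d = 0.53

n = ((2.576 + 0.553) / 0.53)²
n = (5.904)²
n ≈ 34.86
Round up to the next whole number: n = 35 pairs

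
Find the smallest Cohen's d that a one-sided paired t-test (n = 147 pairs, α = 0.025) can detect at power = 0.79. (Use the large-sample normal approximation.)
d ≈ 0.23

Minimum detectable effect (paired t-test, normal approximation):
d = (z_α + z_β) / √n
d = (1.960 + 0.806) / √147
d = 2.766 / 12.124
d ≈ 0.23

By Cohen's convention (0.2 small / 0.5 medium / 0.8 large): small effect.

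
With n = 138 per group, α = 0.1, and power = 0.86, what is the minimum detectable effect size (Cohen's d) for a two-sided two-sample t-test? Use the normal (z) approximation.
d ≈ 0.33

Minimum detectable effect (two-sample t-test, normal approximation):
d = (z_{α/2} + z_β) / √(n/2)
d = (1.645 + 1.080) / √(138/2)
d = 2.725 / 8.307
d ≈ 0.33

By Cohen's convention (0.2 small / 0.5 medium / 0.8 large): small effect.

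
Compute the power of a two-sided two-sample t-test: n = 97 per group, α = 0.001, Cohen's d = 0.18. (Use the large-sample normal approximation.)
Power ≈ 0.02

Power calculation (two-sample t-test, normal approximation):
z_β = d · √(n/2) - z_{α/2}
z_β = 0.18 · √(97/2) - 3.291
z_β = 0.18 · 6.964 - 3.291
z_β = -2.037

Power = Φ(z_β) = Φ(-2.037) ≈ 0.021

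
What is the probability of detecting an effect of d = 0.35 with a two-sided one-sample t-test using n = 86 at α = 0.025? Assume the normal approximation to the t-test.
Power ≈ 0.84

Power calculation (one-sample t-test, normal approximation):
z_β = d · √n - z_{α/2}
z_β = 0.35 · √86 - 2.241
z_β = 0.35 · 9.274 - 2.241
z_β = 1.004

Power = Φ(z_β) = Φ(1.004) ≈ 0.842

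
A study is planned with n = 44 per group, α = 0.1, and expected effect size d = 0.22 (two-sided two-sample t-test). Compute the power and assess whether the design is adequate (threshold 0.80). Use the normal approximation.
Power ≈ 0.27; the study is underpowered (power < 0.80)

Power calculation (two-sample t-test, normal approximation):
z_β = d · √(n/2) - z_{α/2}
z_β = 0.22 · √(44/2) - 1.645
z_β = 0.22 · 4.690 - 1.645
z_β = -0.613

Power = Φ(z_β) = Φ(-0.613) ≈ 0.270

Effect size d = 0.22 is small by Cohen's convention (0.2/0.5/0.8).

Threshold: power ≥ 0.80 is conventionally adequate.
Power ≈ 0.27 → the study is underpowered (power < 0.80).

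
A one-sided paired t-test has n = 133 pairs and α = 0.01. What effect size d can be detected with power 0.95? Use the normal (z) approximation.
d ≈ 0.34

Minimum detectable effect (paired t-test, normal approximation):
d = (z_α + z_β) / √n
d = (2.326 + 1.645) / √133
d = 3.971 / 11.533
d ≈ 0.34

By Cohen's convention (0.2 small / 0.5 medium / 0.8 large): small effect.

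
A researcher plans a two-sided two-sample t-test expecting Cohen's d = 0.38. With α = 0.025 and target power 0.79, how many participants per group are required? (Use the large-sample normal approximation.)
n = 129 per group

Sample size formula (two-sample t-test, normal approximation):
n = 2 · ((z_{α/2} + z_β) / d)²

z_{α/2} = 2.241 (for α = 0.025, two-sided)
z_β = 0.806 (for power = 0.79)
d = 0.38

n = 2 · ((2.241 + 0.806) / 0.38)²
n = 2 · (8.018)²
n ≈ 128.58
Round up to the next whole number: n = 129 per group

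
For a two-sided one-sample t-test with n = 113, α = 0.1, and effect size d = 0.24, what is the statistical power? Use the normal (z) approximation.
Power ≈ 0.82

Power calculation (one-sample t-test, normal approximation):
z_β = d · √n - z_{α/2}
z_β = 0.24 · √113 - 1.645
z_β = 0.24 · 10.630 - 1.645
z_β = 0.906

Power = Φ(z_β) = Φ(0.906) ≈ 0.818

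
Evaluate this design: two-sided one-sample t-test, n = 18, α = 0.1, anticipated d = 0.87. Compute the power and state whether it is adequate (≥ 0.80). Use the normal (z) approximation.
Power ≈ 0.98; the study is adequately powered (power ≥ 0.80)

Power calculation (one-sample t-test, normal approximation):
z_β = d · √n - z_{α/2}
z_β = 0.87 · √18 - 1.645
z_β = 0.87 · 4.243 - 1.645
z_β = 2.046

Power = Φ(z_β) = Φ(2.046) ≈ 0.980

Effect size d = 0.87 is large by Cohen's convention (0.2/0.5/0.8).

Threshold: power ≥ 0.80 is conventionally adequate.
Power ≈ 0.98 → the study is adequately powered (power ≥ 0.80).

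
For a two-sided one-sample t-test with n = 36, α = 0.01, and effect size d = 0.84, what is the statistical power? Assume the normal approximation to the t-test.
Power ≈ 0.99

Power calculation (one-sample t-test, normal approximation):
z_β = d · √n - z_{α/2}
z_β = 0.84 · √36 - 2.576
z_β = 0.84 · 6.000 - 2.576
z_β = 2.464

Power = Φ(z_β) = Φ(2.464) ≈ 0.993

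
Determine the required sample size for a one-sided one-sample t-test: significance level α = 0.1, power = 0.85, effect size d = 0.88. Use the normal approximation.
n = 7

Sample size formula (one-sample t-test, normal approximation):
n = ((z_α + z_β) / d)²

z_α = 1.282 (for α = 0.1, one-sided)
z_β = 1.036 (for power = 0.85)
d = 0.88

n = ((1.282 + 1.036) / 0.88)²
n = (2.634)²
n ≈ 6.94
Round up to the next whole number: n = 7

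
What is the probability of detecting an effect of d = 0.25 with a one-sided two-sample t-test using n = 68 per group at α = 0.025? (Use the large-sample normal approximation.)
Power ≈ 0.31

Power calculation (two-sample t-test, normal approximation):
z_β = d · √(n/2) - z_α
z_β = 0.25 · √(68/2) - 1.960
z_β = 0.25 · 5.831 - 1.960
z_β = -0.502

Power = Φ(z_β) = Φ(-0.502) ≈ 0.308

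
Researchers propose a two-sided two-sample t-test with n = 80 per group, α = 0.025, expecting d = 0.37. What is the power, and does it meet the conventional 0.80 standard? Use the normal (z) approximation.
Power ≈ 0.54; the study is underpowered (power < 0.80)

Power calculation (two-sample t-test, normal approximation):
z_β = d · √(n/2) - z_{α/2}
z_β = 0.37 · √(80/2) - 2.241
z_β = 0.37 · 6.325 - 2.241
z_β = 0.099

Power = Φ(z_β) = Φ(0.099) ≈ 0.539

Effect size d = 0.37 is small by Cohen's convention (0.2/0.5/0.8).

Threshold: power ≥ 0.80 is conventionally adequate.
Power ≈ 0.54 → the study is underpowered (power < 0.80).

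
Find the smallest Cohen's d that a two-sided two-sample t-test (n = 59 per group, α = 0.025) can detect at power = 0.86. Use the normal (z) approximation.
d ≈ 0.61

Minimum detectable effect (two-sample t-test, normal approximation):
d = (z_{α/2} + z_β) / √(n/2)
d = (2.241 + 1.080) / √(59/2)
d = 3.322 / 5.431
d ≈ 0.61

By Cohen's convention (0.2 small / 0.5 medium / 0.8 large): medium effect.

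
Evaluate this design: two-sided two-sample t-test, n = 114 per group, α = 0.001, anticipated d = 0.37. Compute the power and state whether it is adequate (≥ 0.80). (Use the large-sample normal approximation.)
Power ≈ 0.31; the study is underpowered (power < 0.80)

Power calculation (two-sample t-test, normal approximation):
z_β = d · √(n/2) - z_{α/2}
z_β = 0.37 · √(114/2) - 3.291
z_β = 0.37 · 7.550 - 3.291
z_β = -0.497

Power = Φ(z_β) = Φ(-0.497) ≈ 0.310

Effect size d = 0.37 is small by Cohen's convention (0.2/0.5/0.8).

Threshold: power ≥ 0.80 is conventionally adequate.
Power ≈ 0.31 → the study is underpowered (power < 0.80).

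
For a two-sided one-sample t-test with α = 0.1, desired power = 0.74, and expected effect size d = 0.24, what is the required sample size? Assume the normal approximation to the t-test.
n = 91

Sample size formula (one-sample t-test, normal approximation):
n = ((z_{α/2} + z_β) / d)²

z_{α/2} = 1.645 (for α = 0.1, two-sided)
z_β = 0.643 (for power = 0.74)
d = 0.24

n = ((1.645 + 0.643) / 0.24)²
n = (9.533)²
n ≈ 90.88
Round up to the next whole number: n = 91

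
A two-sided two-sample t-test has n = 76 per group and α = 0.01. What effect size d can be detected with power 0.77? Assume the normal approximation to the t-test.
d ≈ 0.54

Minimum detectable effect (two-sample t-test, normal approximation):
d = (z_{α/2} + z_β) / √(n/2)
d = (2.576 + 0.739) / √(76/2)
d = 3.315 / 6.164
d ≈ 0.54

By Cohen's convention (0.2 small / 0.5 medium / 0.8 large): medium effect.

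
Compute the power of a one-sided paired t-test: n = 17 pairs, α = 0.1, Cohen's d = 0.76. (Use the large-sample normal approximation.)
Power ≈ 0.97

Power calculation (paired t-test, normal approximation):
z_β = d · √n - z_α
z_β = 0.76 · √17 - 1.282
z_β = 0.76 · 4.123 - 1.282
z_β = 1.852

Power = Φ(z_β) = Φ(1.852) ≈ 0.968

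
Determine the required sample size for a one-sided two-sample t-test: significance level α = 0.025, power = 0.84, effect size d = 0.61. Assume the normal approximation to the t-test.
n = 47 per group

Sample size formula (two-sample t-test, normal approximation):
n = 2 · ((z_α + z_β) / d)²

z_α = 1.960 (for α = 0.025, one-sided)
z_β = 0.994 (for power = 0.84)
d = 0.61

n = 2 · ((1.960 + 0.994) / 0.61)²
n = 2 · (4.843)²
n ≈ 46.91
Round up to the next whole number: n = 47 per group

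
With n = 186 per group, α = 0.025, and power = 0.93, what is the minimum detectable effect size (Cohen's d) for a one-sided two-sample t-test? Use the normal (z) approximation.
d ≈ 0.36

Minimum detectable effect (two-sample t-test, normal approximation):
d = (z_α + z_β) / √(n/2)
d = (1.960 + 1.476) / √(186/2)
d = 3.436 / 9.644
d ≈ 0.36

By Cohen's convention (0.2 small / 0.5 medium / 0.8 large): small effect.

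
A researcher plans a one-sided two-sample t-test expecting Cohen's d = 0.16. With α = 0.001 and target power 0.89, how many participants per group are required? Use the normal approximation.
n = 1456 per group

Sample size formula (two-sample t-test, normal approximation):
n = 2 · ((z_α + z_β) / d)²

z_α = 3.090 (for α = 0.001, one-sided)
z_β = 1.227 (for power = 0.89)
d = 0.16

n = 2 · ((3.090 + 1.227) / 0.16)²
n = 2 · (26.981)²
n ≈ 1455.95
Round up to the next whole number: n = 1456 per group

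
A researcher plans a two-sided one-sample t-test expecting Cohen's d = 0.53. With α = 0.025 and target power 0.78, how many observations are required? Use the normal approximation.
n = 33

Sample size formula (one-sample t-test, normal approximation):
n = ((z_{α/2} + z_β) / d)²

z_{α/2} = 2.241 (for α = 0.025, two-sided)
z_β = 0.772 (for power = 0.78)
d = 0.53

n = ((2.241 + 0.772) / 0.53)²
n = (5.685)²
n ≈ 32.32
Round up to the next whole number: n = 33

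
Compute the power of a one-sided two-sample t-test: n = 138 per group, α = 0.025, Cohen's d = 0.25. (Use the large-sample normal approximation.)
Power ≈ 0.55

Power calculation (two-sample t-test, normal approximation):
z_β = d · √(n/2) - z_α
z_β = 0.25 · √(138/2) - 1.960
z_β = 0.25 · 8.307 - 1.960
z_β = 0.117

Power = Φ(z_β) = Φ(0.117) ≈ 0.546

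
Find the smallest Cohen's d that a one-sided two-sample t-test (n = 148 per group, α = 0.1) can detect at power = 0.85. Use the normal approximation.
d ≈ 0.27

Minimum detectable effect (two-sample t-test, normal approximation):
d = (z_α + z_β) / √(n/2)
d = (1.282 + 1.036) / √(148/2)
d = 2.318 / 8.602
d ≈ 0.27

By Cohen's convention (0.2 small / 0.5 medium / 0.8 large): small effect.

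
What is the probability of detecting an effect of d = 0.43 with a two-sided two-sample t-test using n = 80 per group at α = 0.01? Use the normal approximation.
Power ≈ 0.56

Power calculation (two-sample t-test, normal approximation):
z_β = d · √(n/2) - z_{α/2}
z_β = 0.43 · √(80/2) - 2.576
z_β = 0.43 · 6.325 - 2.576
z_β = 0.144

Power = Φ(z_β) = Φ(0.144) ≈ 0.557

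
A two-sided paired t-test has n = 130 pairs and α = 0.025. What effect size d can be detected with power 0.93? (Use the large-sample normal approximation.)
d ≈ 0.33

Minimum detectable effect (paired t-test, normal approximation):
d = (z_{α/2} + z_β) / √n
d = (2.241 + 1.476) / √130
d = 3.717 / 11.402
d ≈ 0.33

By Cohen's convention (0.2 small / 0.5 medium / 0.8 large): small effect.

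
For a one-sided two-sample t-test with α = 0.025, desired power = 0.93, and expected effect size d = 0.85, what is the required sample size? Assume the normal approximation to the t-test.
n = 33 per group

Sample size formula (two-sample t-test, normal approximation):
n = 2 · ((z_α + z_β) / d)²

z_α = 1.960 (for α = 0.025, one-sided)
z_β = 1.476 (for power = 0.93)
d = 0.85

n = 2 · ((1.960 + 1.476) / 0.85)²
n = 2 · (4.042)²
n ≈ 32.68
Round up to the next whole number: n = 33 per group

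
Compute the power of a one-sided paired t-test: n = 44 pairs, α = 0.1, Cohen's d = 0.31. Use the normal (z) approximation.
Power ≈ 0.78

Power calculation (paired t-test, normal approximation):
z_β = d · √n - z_α
z_β = 0.31 · √44 - 1.282
z_β = 0.31 · 6.633 - 1.282
z_β = 0.775

Power = Φ(z_β) = Φ(0.775) ≈ 0.781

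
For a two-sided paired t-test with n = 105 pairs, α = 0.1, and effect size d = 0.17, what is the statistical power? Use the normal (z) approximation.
Power ≈ 0.54

Power calculation (paired t-test, normal approximation):
z_β = d · √n - z_{α/2}
z_β = 0.17 · √105 - 1.645
z_β = 0.17 · 10.247 - 1.645
z_β = 0.097

Power = Φ(z_β) = Φ(0.097) ≈ 0.539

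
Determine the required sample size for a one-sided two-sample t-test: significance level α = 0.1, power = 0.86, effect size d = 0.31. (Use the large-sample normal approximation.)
n = 117 per group

Sample size formula (two-sample t-test, normal approximation):
n = 2 · ((z_α + z_β) / d)²

z_α = 1.282 (for α = 0.1, one-sided)
z_β = 1.080 (for power = 0.86)
d = 0.31

n = 2 · ((1.282 + 1.080) / 0.31)²
n = 2 · (7.619)²
n ≈ 116.10
Round up to the next whole number: n = 117 per group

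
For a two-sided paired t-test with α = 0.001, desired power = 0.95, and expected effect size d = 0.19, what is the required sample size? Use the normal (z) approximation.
n = 675 pairs

Sample size formula (paired t-test, normal approximation):
n = ((z_{α/2} + z_β) / d)²

z_{α/2} = 3.291 (for α = 0.001, two-sided)
z_β = 1.645 (for power = 0.95)
d = 0.19

n = ((3.291 + 1.645) / 0.19)²
n = (25.979)²
n ≈ 674.91
Round up to the next whole number: n = 675 pairs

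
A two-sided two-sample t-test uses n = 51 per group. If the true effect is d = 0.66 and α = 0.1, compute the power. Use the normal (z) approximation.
Power ≈ 0.95

Power calculation (two-sample t-test, normal approximation):
z_β = d · √(n/2) - z_{α/2}
z_β = 0.66 · √(51/2) - 1.645
z_β = 0.66 · 5.050 - 1.645
z_β = 1.688

Power = Φ(z_β) = Φ(1.688) ≈ 0.954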